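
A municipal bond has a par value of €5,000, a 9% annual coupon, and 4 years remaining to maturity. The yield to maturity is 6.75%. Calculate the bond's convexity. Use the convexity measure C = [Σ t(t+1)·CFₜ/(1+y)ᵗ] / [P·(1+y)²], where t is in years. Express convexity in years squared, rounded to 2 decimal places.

With y = 0.0675:
  t   CF        PV=CF/(1+0.0675)^t    t·PV        t(t+1)·PV
  1       450.00       421.5457       421.5457         843.0913
  2       450.00       394.8906       789.7811       2,369.3433
  3       450.00       369.9209     1,109.7627       4,439.0507
  4     5,450.00     4,196.8647    16,787.4588      83,937.2938
  Σ                  5,383.2218    19,108.5482      91,588.7792
P = 5,383.2218.
Convexity = Σ t(t+1)·PV / [P·(1+y)²] = 91,588.7792 / (5,383.2218 × 1.139556) = 14.93015.

14.93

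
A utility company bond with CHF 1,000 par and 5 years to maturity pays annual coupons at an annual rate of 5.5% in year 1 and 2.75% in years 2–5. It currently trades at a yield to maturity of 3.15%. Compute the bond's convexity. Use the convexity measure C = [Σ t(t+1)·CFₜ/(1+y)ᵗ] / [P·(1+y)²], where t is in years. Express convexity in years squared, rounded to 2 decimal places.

25.58

With y = 0.0315:
  t   CF        PV=CF/(1+0.0315)^t    t·PV        t(t+1)·PV
  1        55.00        53.3204        53.3204         106.6408
  2        27.50        25.8461        51.6921         155.0763
  3        27.50        25.0568        75.1703         300.6812
  4        27.50        24.2916        97.1663         485.8316
  5     1,027.50       879.9048     4,399.5238      26,397.1429
  Σ                  1,008.4196     4,676.8729      27,445.3728
P = 1,008.4196.
Convexity = Σ t(t+1)·PV / [P·(1+y)²] = 27,445.3728 / (1,008.4196 × 1.063992) = 25.57934.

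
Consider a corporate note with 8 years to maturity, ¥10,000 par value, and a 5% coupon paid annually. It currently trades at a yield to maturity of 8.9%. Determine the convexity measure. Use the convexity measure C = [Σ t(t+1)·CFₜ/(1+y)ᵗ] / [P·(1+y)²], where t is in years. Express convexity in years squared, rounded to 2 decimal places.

46.85

With y = 0.089:
  t   CF        PV=CF/(1+0.089)^t    t·PV        t(t+1)·PV
  1       500.00       459.1368       459.1368         918.2736
  2       500.00       421.6132       843.2265       2,529.6795
  3       500.00       387.1563     1,161.4690       4,645.8760
  4       500.00       355.5155     1,422.0618       7,110.3091
  5       500.00       326.4605     1,632.3024       9,793.8142
  6       500.00       299.7800     1,798.6803      12,590.7620
  7       500.00       275.2801     1,926.9608      15,415.6866
  8    10,500.00     5,308.4320    42,467.4562     382,207.1062
  Σ                  7,833.3745    51,711.2939     435,211.5073
P = 7,833.3745.
Convexity = Σ t(t+1)·PV / [P·(1+y)²] = 435,211.5073 / (7,833.3745 × 1.185921) = 46.84850.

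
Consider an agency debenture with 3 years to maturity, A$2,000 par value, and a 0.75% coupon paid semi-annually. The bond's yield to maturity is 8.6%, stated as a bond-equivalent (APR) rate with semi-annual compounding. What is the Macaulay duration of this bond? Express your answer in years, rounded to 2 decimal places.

Periodic yield y = 0.043. Discount each cash flow and weight by its period:
  t   CF        PV=CF/(1+0.043)^t    t·PV
  1         7.50         7.1908         7.1908
  2         7.50         6.8943        13.7887
  3         7.50         6.6101        19.8303
  4         7.50         6.3376        25.3504
  5         7.50         6.0763        30.3815
  6     2,007.50     1,559.3719     9,356.2314
  Σ                  1,592.4810     9,452.7731
Price P = Σ PV = 1,592.4810.
Macaulay duration = Σ(t·PV) / P = 9,452.7731 / 1,592.4810 = 5.93588 half-year periods.
In years: 5.93588 / 2 = 2.96794 years.

2.97 years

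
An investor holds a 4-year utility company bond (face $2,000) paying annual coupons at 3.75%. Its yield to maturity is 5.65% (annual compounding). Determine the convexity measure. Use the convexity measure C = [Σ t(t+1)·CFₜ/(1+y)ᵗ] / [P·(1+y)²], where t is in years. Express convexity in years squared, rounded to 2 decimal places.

With y = 0.0565:
  t   CF        PV=CF/(1+0.0565)^t    t·PV        t(t+1)·PV
  1        75.00        70.9891        70.9891         141.9782
  2        75.00        67.1927       134.3855         403.1564
  3        75.00        63.5994       190.7981         763.1923
  4     2,075.00     1,665.4826     6,661.9303      33,309.6517
  Σ                  1,867.2638     7,058.1030      34,617.9786
P = 1,867.2638.
Convexity = Σ t(t+1)·PV / [P·(1+y)²] = 34,617.9786 / (1,867.2638 × 1.116192) = 16.60952.

16.61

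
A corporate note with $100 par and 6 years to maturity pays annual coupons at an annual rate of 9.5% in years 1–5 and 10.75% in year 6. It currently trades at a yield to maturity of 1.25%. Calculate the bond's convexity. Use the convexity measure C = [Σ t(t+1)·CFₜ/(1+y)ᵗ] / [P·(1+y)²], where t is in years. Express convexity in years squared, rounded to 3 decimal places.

With y = 0.0125:
  t   CF        PV=CF/(1+0.0125)^t    t·PV        t(t+1)·PV
  1         9.50         9.3827         9.3827          18.7654
  2         9.50         9.2669        18.5338          55.6013
  3         9.50         9.1525        27.4574         109.8297
  4         9.50         9.0395        36.1579         180.7896
  5         9.50         8.9279        44.6394         267.8365
  6       110.75       102.7954       616.7722       4,317.4054
  Σ                    148.5648       752.9434       4,950.2279
P = 148.5648.
Convexity = Σ t(t+1)·PV / [P·(1+y)²] = 4,950.2279 / (148.5648 × 1.025156) = 32.50268.

32.503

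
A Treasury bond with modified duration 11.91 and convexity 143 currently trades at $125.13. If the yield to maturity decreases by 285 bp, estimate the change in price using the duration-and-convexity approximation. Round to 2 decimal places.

+$49.74

Duration effect: -D_mod·Δy = -11.91 × (-0.0285) = +0.339435
Convexity effect: ½·C·(Δy)² = 0.5 × 143 × (-0.0285)² = +0.058075875
ΔP/P ≈ +0.339435 + 0.058075875 = +0.397510875
ΔP ≈ 125.13 × (+0.397510875) = +49.74053578875.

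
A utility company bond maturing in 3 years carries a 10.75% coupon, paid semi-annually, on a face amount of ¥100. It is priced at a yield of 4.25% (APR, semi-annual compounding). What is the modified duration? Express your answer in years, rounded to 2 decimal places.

Periodic yield y = 0.02125. First find Macaulay duration:
  t   CF        PV=CF/(1+0.02125)^t    t·PV
  1        5.375         5.2632         5.2632
  2        5.375         5.1536        10.3073
  3        5.375         5.0464        15.1392
  4        5.375         4.9414        19.7656
  5        5.375         4.8386        24.1929
  6      105.375        92.8849       557.3095
  Σ                    118.1281       631.9777
P = 118.1281; Macaulay duration = 631.9777 / 118.1281 = 5.34993 half-year periods = 2.67497 years.
Modified duration = D_Mac / (1 + y) = 2.67497 / 1.02125 = 2.61931 years.

2.62 years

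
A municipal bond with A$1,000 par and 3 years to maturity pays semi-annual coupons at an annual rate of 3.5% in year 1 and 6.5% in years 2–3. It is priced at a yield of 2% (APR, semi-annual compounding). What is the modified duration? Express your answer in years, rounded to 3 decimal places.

Periodic yield y = 0.01. First find Macaulay duration:
  t   CF        PV=CF/(1+0.01)^t    t·PV
  1        17.50        17.3267        17.3267
  2        17.50        17.1552        34.3104
  3        32.50        31.5442        94.6325
  4        32.50        31.2319       124.9274
  5        32.50        30.9226       154.6132
  6     1,032.50       972.6617     5,835.9702
  Σ                  1,100.8423     6,261.7805
P = 1,100.8423; Macaulay duration = 6,261.7805 / 1,100.8423 = 5.68817 half-year periods = 2.84409 years.
Modified duration = D_Mac / (1 + y) = 2.84409 / 1.01 = 2.81593 years.

2.816 years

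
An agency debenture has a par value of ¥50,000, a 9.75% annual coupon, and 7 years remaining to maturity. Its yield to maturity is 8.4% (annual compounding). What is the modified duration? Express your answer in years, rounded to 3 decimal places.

5.023 years

Periodic yield y = 0.084. First find Macaulay duration:
  t   CF        PV=CF/(1+0.084)^t    t·PV
  1     4,875.00     4,497.2325     4,497.2325
  2     4,875.00     4,148.7384     8,297.4769
  3     4,875.00     3,827.2495    11,481.7485
  4     4,875.00     3,530.6730    14,122.6918
  5     4,875.00     3,257.0784    16,285.3919
  6     4,875.00     3,004.6848    18,028.1091
  7    54,875.00    31,201.0750   218,407.5252
  Σ                 53,466.7316   291,120.1758
P = 53,466.7316; Macaulay duration = 291,120.1758 / 53,466.7316 = 5.44488 years.
Modified duration = D_Mac / (1 + y) = 5.44488 / 1.084 = 5.02296 years.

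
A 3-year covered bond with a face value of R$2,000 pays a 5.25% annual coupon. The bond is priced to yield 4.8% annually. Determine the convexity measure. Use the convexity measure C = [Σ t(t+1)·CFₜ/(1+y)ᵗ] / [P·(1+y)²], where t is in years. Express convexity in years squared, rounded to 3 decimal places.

With y = 0.048:
  t   CF        PV=CF/(1+0.048)^t    t·PV        t(t+1)·PV
  1       105.00       100.1908       100.1908         200.3817
  2       105.00        95.6019       191.2039         573.6117
  3     2,105.00     1,828.8086     5,486.4258      21,945.7030
  Σ                  2,024.6014     5,777.8205      22,719.6964
P = 2,024.6014.
Convexity = Σ t(t+1)·PV / [P·(1+y)²] = 22,719.6964 / (2,024.6014 × 1.098304) = 10.21740.

10.217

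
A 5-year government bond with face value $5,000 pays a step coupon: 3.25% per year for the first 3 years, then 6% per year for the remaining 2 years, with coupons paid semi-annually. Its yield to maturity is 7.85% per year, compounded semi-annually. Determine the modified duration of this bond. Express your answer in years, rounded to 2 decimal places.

Periodic yield y = 0.03925. First find Macaulay duration:
  t   CF        PV=CF/(1+0.03925)^t    t·PV
  1        81.25        78.1814        78.1814
  2        81.25        75.2287       150.4573
  3        81.25        72.3874       217.1623
  4        81.25        69.6535       278.6142
  5        81.25        67.0229       335.1145
  6        81.25        64.4916       386.9496
  7       150.00       114.5648       801.9533
  8       150.00       110.2379       881.9033
  9       150.00       106.0745       954.6704
  10    5,150.00     3,504.3453    35,043.4534
  Σ                  4,262.1880    39,128.4597
P = 4,262.1880; Macaulay duration = 39,128.4597 / 4,262.1880 = 9.18037 half-year periods = 4.59018 years.
Modified duration = D_Mac / (1 + y) = 4.59018 / 1.03925 = 4.41682 years.

4.42 years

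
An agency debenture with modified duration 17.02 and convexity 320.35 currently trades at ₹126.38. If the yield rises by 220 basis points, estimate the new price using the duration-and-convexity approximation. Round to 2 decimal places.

₹88.86

Duration effect: -D_mod·Δy = -17.02 × (+0.022) = -0.374440
Convexity effect: ½·C·(Δy)² = 0.5 × 320.35 × (0.022)² = +0.0775247
ΔP/P ≈ -0.374440 + 0.0775247 = -0.2969153
New price ≈ 126.38 × (1 - 0.2969153) = 88.855844386.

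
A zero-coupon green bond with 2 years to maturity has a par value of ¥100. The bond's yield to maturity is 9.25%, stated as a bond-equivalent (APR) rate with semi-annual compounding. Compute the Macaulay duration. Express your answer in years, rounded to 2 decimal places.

2.00 years

A zero-coupon bond has a single cash flow at maturity, so its Macaulay duration equals its maturity: 2 years.
(Equivalently: 4 semi-annual periods ÷ 2 = 2 years.)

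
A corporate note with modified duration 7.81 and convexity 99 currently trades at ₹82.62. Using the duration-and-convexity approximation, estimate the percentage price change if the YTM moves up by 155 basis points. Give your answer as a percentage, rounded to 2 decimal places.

-10.92%

Duration effect: -D_mod·Δy = -7.81 × (+0.0155) = -0.121055
Convexity effect: ½·C·(Δy)² = 0.5 × 99 × (0.0155)² = +0.011892375
ΔP/P ≈ -0.121055 + 0.011892375 = -0.109162625
= -10.9162625%.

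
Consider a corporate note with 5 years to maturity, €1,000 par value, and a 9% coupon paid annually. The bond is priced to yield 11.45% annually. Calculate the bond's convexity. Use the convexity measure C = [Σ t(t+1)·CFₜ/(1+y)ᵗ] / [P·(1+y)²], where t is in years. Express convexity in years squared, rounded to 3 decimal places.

19.065

With y = 0.1145:
  t   CF        PV=CF/(1+0.1145)^t    t·PV        t(t+1)·PV
  1        90.00        80.7537        80.7537         161.5074
  2        90.00        72.4573       144.9147         434.7440
  3        90.00        65.0133       195.0399         780.1597
  4        90.00        58.3341       233.3362       1,166.6812
  5     1,090.00       633.9079     3,169.5393      19,017.2357
  Σ                    910.4663     3,823.5838      21,560.3281
P = 910.4663.
Convexity = Σ t(t+1)·PV / [P·(1+y)²] = 21,560.3281 / (910.4663 × 1.242110) = 19.06476.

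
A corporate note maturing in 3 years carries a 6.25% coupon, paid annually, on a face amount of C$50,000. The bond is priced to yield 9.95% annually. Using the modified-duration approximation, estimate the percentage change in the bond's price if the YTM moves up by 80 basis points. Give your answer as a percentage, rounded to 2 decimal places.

-2.05%

Periodic yield y = 0.0995. Modified duration first:
  t   CF        PV=CF/(1+0.0995)^t    t·PV
  1     3,125.00     2,842.2010     2,842.2010
  2     3,125.00     2,584.9941     5,169.9882
  3    53,125.00    39,968.0759   119,904.2278
  Σ                 45,395.2710   127,916.4170
P = 45,395.2710; D_Mac = 2.81784 yrs; D_mod = 2.81784/(1+0.0995) = 2.56283 yrs.
ΔP/P ≈ -D_mod · Δy = -2.56283 × (+0.008) = -0.020503 = -2.0503%.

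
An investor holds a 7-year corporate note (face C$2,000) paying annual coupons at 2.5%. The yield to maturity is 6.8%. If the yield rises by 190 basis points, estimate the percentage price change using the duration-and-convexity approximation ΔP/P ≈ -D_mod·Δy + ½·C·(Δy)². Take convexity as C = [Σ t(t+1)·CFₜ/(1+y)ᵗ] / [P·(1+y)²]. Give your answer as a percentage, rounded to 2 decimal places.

-10.64%

With y = 0.068:
  t   CF        PV=CF/(1+0.068)^t    t·PV        t(t+1)·PV
  1        50.00        46.8165        46.8165          93.6330
  2        50.00        43.8357        87.6713         263.0139
  3        50.00        41.0446       123.1339         492.5354
  4        50.00        38.4313       153.7252         768.6259
  5        50.00        35.9844       179.9218       1,079.5307
  6        50.00        33.6932       202.1593       1,415.1151
  7     2,050.00     1,293.4662     9,054.2636      72,434.1085
  Σ                  1,533.2718     9,847.6915      76,546.5625
P = 1,533.2718; D_Mac = 6.42267 yrs; D_mod = 6.01373 yrs; C = 43.76874.
Duration effect: -6.01373 × (+0.019) = -0.114261
Convexity effect: 0.5 × 43.76874 × (0.019)² = +0.0079003
ΔP/P ≈ -0.114261 + 0.0079003 = -0.106361 = -10.6361%.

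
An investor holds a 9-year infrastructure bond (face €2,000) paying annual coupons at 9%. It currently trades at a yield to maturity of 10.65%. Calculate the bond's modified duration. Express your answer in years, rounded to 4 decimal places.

Periodic yield y = 0.1065. First find Macaulay duration:
  t   CF        PV=CF/(1+0.1065)^t    t·PV
  1       180.00       162.6751       162.6751
  2       180.00       147.0177       294.0354
  3       180.00       132.8673       398.6020
  4       180.00       120.0789       480.3157
  5       180.00       108.5214       542.6070
  6       180.00        98.0763       588.4577
  7       180.00        88.6365       620.4555
  8       180.00        80.1053       640.8423
  9     2,180.00       876.7862     7,891.0762
  Σ                  1,814.7648    11,619.0670
P = 1,814.7648; Macaulay duration = 11,619.0670 / 1,814.7648 = 6.40252 years.
Modified duration = D_Mac / (1 + y) = 6.40252 / 1.1065 = 5.78628 years.

5.7863 years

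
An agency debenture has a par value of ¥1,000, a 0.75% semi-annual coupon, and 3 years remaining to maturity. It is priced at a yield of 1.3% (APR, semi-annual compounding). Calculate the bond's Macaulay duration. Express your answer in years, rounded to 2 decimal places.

Periodic yield y = 0.0065. Discount each cash flow and weight by its period:
  t   CF        PV=CF/(1+0.0065)^t    t·PV
  1         3.75         3.7258         3.7258
  2         3.75         3.7017         7.4034
  3         3.75         3.6778        11.0334
  4         3.75         3.6541        14.6163
  5         3.75         3.6305        18.1523
  6     1,003.75       965.4791     5,792.8747
  Σ                    983.8690     5,847.8059
Price P = Σ PV = 983.8690.
Macaulay duration = Σ(t·PV) / P = 5,847.8059 / 983.8690 = 5.94368 half-year periods.
In years: 5.94368 / 2 = 2.97184 years.

2.97 years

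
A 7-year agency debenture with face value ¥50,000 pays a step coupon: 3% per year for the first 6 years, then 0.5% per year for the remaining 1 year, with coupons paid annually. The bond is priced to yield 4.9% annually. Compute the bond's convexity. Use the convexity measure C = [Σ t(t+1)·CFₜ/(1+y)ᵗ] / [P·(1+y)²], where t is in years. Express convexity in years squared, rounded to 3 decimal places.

With y = 0.049:
  t   CF        PV=CF/(1+0.049)^t    t·PV        t(t+1)·PV
  1     1,500.00     1,429.9333     1,429.9333       2,859.8665
  2     1,500.00     1,363.1394     2,726.2789       8,178.8366
  3     1,500.00     1,299.4656     3,898.3969      15,593.5875
  4     1,500.00     1,238.7661     4,955.0643      24,775.3217
  5     1,500.00     1,180.9019     5,904.5095      35,427.0567
  6     1,500.00     1,125.7406     6,754.4436      47,281.1053
  7    50,250.00    35,950.7246   251,655.0725   2,013,240.5802
  Σ                 43,588.6716   277,323.6989   2,147,356.3545
P = 43,588.6716.
Convexity = Σ t(t+1)·PV / [P·(1+y)²] = 2,147,356.3545 / (43,588.6716 × 1.100401) = 44.76922.

44.769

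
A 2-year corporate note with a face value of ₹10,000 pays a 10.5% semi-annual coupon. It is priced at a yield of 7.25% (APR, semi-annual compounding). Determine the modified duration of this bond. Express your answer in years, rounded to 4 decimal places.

1.7948 years

Periodic yield y = 0.03625. First find Macaulay duration:
  t   CF        PV=CF/(1+0.03625)^t    t·PV
  1       525.00       506.6345       506.6345
  2       525.00       488.9115       977.8229
  3       525.00       471.8084     1,415.4252
  4    10,525.00     9,127.7541    36,511.0163
  Σ                 10,595.1084    39,410.8989
P = 10,595.1084; Macaulay duration = 39,410.8989 / 10,595.1084 = 3.71973 half-year periods = 1.85986 years.
Modified duration = D_Mac / (1 + y) = 1.85986 / 1.03625 = 1.79480 years.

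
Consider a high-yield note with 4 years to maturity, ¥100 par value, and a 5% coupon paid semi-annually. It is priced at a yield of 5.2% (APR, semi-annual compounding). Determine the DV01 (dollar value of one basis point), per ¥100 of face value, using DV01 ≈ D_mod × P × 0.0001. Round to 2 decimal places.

Periodic yield y = 0.026.
  t   CF        PV=CF/(1+0.026)^t    t·PV
  1         2.50         2.4366         2.4366
  2         2.50         2.3749         4.7498
  3         2.50         2.3147         6.9442
  4         2.50         2.2561         9.0242
  5         2.50         2.1989        10.9944
  6         2.50         2.1432        12.8590
  7         2.50         2.0889        14.6220
  8       102.50        83.4728       667.7824
  Σ                     99.2860       729.4127
P = 99.2860; D_Mac = 7.34658 half-year periods = 3.67329 yrs; D_mod = 3.58020 yrs.
DV01 ≈ 3.58020 × 99.2860 × 0.0001 = 0.035546.

¥0.04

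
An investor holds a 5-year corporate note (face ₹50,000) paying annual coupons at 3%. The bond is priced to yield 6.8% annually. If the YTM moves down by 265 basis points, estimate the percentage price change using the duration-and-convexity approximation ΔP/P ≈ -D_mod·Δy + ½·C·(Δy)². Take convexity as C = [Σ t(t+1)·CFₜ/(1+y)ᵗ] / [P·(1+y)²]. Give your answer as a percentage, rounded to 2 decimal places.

With y = 0.068:
  t   CF        PV=CF/(1+0.068)^t    t·PV        t(t+1)·PV
  1     1,500.00     1,404.4944     1,404.4944       2,808.9888
  2     1,500.00     1,315.0696     2,630.1393       7,890.4179
  3     1,500.00     1,231.3386     3,694.0159      14,776.0634
  4     1,500.00     1,152.9388     4,611.7551      23,058.7757
  5    51,500.00    37,063.8872   185,319.4360   1,111,916.6163
  Σ                 42,167.7286   197,659.8407   1,160,450.8620
P = 42,167.7286; D_Mac = 4.68747 yrs; D_mod = 4.38901 yrs; C = 24.12704.
Duration effect: -4.38901 × (-0.0265) = +0.116309
Convexity effect: 0.5 × 24.12704 × (-0.0265)² = +0.0084716
ΔP/P ≈ +0.116309 + 0.0084716 = +0.124780 = +12.4780%.

+12.48%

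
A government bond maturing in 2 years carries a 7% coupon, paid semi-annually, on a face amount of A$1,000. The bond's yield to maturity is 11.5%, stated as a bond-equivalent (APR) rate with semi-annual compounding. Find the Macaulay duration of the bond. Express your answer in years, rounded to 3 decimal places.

Periodic yield y = 0.0575. Discount each cash flow and weight by its period:
  t   CF        PV=CF/(1+0.0575)^t    t·PV
  1        35.00        33.0969        33.0969
  2        35.00        31.2973        62.5947
  3        35.00        29.5956        88.7868
  4     1,035.00       827.5969     3,310.3875
  Σ                    921.5867     3,494.8659
Price P = Σ PV = 921.5867.
Macaulay duration = Σ(t·PV) / P = 3,494.8659 / 921.5867 = 3.79223 half-year periods.
In years: 3.79223 / 2 = 1.89611 years.

1.896 years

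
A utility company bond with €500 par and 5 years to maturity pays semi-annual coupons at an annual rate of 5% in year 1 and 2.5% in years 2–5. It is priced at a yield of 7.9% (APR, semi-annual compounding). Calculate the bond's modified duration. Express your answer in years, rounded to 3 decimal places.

Periodic yield y = 0.0395. First find Macaulay duration:
  t   CF        PV=CF/(1+0.0395)^t    t·PV
  1        12.50        12.0250        12.0250
  2        12.50        11.5681        23.1361
  3         6.25         5.5642        16.6927
  4         6.25         5.3528        21.4113
  5         6.25         5.1494        25.7471
  6         6.25         4.9537        29.7224
  7         6.25         4.7655        33.3585
  8         6.25         4.5844        36.6753
  9         6.25         4.4102        39.6919
  10      506.25       343.6530     3,436.5297
  Σ                    402.0264     3,674.9901
P = 402.0264; Macaulay duration = 3,674.9901 / 402.0264 = 9.14117 half-year periods = 4.57058 years.
Modified duration = D_Mac / (1 + y) = 4.57058 / 1.0395 = 4.39691 years.

4.397 years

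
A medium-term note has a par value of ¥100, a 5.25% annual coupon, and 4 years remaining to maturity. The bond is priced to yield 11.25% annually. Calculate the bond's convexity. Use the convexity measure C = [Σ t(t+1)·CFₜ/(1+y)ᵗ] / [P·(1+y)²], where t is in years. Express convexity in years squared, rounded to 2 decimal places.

With y = 0.1125:
  t   CF        PV=CF/(1+0.1125)^t    t·PV        t(t+1)·PV
  1         5.25         4.7191         4.7191           9.4382
  2         5.25         4.2419         8.4838          25.4513
  3         5.25         3.8129        11.4388          45.7552
  4       105.25        68.7103       274.8413       1,374.2066
  Σ                     81.4843       299.4830       1,454.8513
P = 81.4843.
Convexity = Σ t(t+1)·PV / [P·(1+y)²] = 1,454.8513 / (81.4843 × 1.237656) = 14.42597.

14.43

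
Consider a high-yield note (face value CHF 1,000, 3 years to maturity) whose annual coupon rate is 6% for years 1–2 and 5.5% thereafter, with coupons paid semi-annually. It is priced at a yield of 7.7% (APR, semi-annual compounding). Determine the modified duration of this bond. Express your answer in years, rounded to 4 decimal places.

2.6810 years

Periodic yield y = 0.0385. First find Macaulay duration:
  t   CF        PV=CF/(1+0.0385)^t    t·PV
  1        30.00        28.8878        28.8878
  2        30.00        27.8169        55.6337
  3        30.00        26.7856        80.3569
  4        30.00        25.7926       103.1704
  5        27.50        22.7667       113.8335
  6     1,027.50       819.1111     4,914.6668
  Σ                    951.1608     5,296.5491
P = 951.1608; Macaulay duration = 5,296.5491 / 951.1608 = 5.56851 half-year periods = 2.78426 years.
Modified duration = D_Mac / (1 + y) = 2.78426 / 1.0385 = 2.68104 years.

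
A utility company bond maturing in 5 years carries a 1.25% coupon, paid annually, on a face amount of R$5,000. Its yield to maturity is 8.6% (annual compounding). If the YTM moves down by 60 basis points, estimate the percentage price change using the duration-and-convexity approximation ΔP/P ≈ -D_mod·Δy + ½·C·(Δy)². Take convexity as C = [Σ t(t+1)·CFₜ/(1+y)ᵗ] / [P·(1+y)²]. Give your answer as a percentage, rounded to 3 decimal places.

+2.724%

With y = 0.086:
  t   CF        PV=CF/(1+0.086)^t    t·PV        t(t+1)·PV
  1        62.50        57.5506        57.5506         115.1013
  2        62.50        52.9932       105.9865         317.9594
  3        62.50        48.7967       146.3901         585.5605
  4        62.50        44.9325       179.7301         898.6503
  5     5,062.50     3,351.3201    16,756.6004     100,539.6027
  Σ                  3,555.5932    17,246.2577     102,456.8741
P = 3,555.5932; D_Mac = 4.85046 yrs; D_mod = 4.46635 yrs; C = 24.43258.
Duration effect: -4.46635 × (-0.006) = +0.026798
Convexity effect: 0.5 × 24.43258 × (-0.006)² = +0.0004398
ΔP/P ≈ +0.026798 + 0.0004398 = +0.027238 = +2.7238%.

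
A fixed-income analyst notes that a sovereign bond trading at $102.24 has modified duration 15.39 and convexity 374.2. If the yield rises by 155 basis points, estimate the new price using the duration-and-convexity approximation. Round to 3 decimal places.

Duration effect: -D_mod·Δy = -15.39 × (+0.0155) = -0.238545
Convexity effect: ½·C·(Δy)² = 0.5 × 374.2 × (0.0155)² = +0.044950775
ΔP/P ≈ -0.238545 + 0.044950775 = -0.193594225
New price ≈ 102.24 × (1 - 0.193594225) = 82.446926436.

$82.447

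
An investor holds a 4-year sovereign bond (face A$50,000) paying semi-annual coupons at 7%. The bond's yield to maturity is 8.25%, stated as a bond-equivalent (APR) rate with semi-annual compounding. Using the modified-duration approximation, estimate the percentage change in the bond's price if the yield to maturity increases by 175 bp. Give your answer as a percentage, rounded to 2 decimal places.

Periodic yield y = 0.04125. Modified duration first:
  t   CF        PV=CF/(1+0.04125)^t    t·PV
  1     1,750.00     1,680.6723     1,680.6723
  2     1,750.00     1,614.0910     3,228.1820
  3     1,750.00     1,550.1474     4,650.4423
  4     1,750.00     1,488.7370     5,954.9481
  5     1,750.00     1,429.7595     7,148.7973
  6     1,750.00     1,373.1183     8,238.7099
  7     1,750.00     1,318.7211     9,231.0475
  8    51,750.00    37,451.5881   299,612.7052
  Σ                 47,906.8347   339,745.5046
P = 47,906.8347; D_Mac = 7.09180 half-year periods = 3.54590 yrs; D_mod = 3.54590/(1+0.04125) = 3.40542 yrs.
ΔP/P ≈ -D_mod · Δy = -3.40542 × (+0.0175) = -0.059595 = -5.9595%.

-5.96%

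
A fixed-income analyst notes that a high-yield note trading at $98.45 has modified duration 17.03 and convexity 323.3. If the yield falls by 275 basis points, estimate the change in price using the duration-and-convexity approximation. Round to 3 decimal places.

Duration effect: -D_mod·Δy = -17.03 × (-0.0275) = +0.468325
Convexity effect: ½·C·(Δy)² = 0.5 × 323.3 × (-0.0275)² = +0.1222478125
ΔP/P ≈ +0.468325 + 0.1222478125 = +0.5905728125
ΔP ≈ 98.45 × (+0.5905728125) = +58.141893390625.

+$58.142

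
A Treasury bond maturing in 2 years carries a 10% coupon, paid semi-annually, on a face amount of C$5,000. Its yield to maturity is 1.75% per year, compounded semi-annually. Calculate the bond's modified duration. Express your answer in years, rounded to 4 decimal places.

Periodic yield y = 0.00875. First find Macaulay duration:
  t   CF        PV=CF/(1+0.00875)^t    t·PV
  1       250.00       247.8315       247.8315
  2       250.00       245.6818       491.3635
  3       250.00       243.5507       730.6521
  4     5,250.00     5,070.2003    20,280.8010
  Σ                  5,807.2642    21,750.6481
P = 5,807.2642; Macaulay duration = 21,750.6481 / 5,807.2642 = 3.74542 half-year periods = 1.87271 years.
Modified duration = D_Mac / (1 + y) = 1.87271 / 1.00875 = 1.85647 years.

1.8565 years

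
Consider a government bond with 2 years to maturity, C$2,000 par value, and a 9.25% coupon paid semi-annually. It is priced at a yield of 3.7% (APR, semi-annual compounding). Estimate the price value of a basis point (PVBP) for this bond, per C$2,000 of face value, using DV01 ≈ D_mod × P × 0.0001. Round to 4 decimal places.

Periodic yield y = 0.0185.
  t   CF        PV=CF/(1+0.0185)^t    t·PV
  1        92.50        90.8198        90.8198
  2        92.50        89.1702       178.3404
  3        92.50        87.5505       262.6515
  4     2,092.50     1,944.5599     7,778.2397
  Σ                  2,212.1005     8,310.0514
P = 2,212.1005; D_Mac = 3.75663 half-year periods = 1.87832 yrs; D_mod = 1.84420 yrs.
DV01 ≈ 1.84420 × 2,212.1005 × 0.0001 = 0.407955.

C$0.4080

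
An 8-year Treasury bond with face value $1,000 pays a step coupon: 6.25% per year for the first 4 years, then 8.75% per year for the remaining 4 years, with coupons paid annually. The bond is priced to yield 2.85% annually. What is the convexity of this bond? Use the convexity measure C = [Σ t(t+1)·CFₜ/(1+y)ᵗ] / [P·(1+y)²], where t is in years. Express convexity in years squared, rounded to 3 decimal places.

53.019

With y = 0.0285:
  t   CF        PV=CF/(1+0.0285)^t    t·PV        t(t+1)·PV
  1        62.50        60.7681        60.7681         121.5362
  2        62.50        59.0842       118.1684         354.5053
  3        62.50        57.4470       172.3409         689.3636
  4        62.50        55.8551       223.4204       1,117.1020
  5        87.50        76.0303       380.1514       2,280.9083
  6        87.50        73.9235       443.5408       3,104.7853
  7        87.50        71.8750       503.1251       4,025.0011
  8     1,087.50       868.5501     6,948.4012      62,535.6105
  Σ                  1,323.5333     8,849.9163      74,228.8123
P = 1,323.5333.
Convexity = Σ t(t+1)·PV / [P·(1+y)²] = 74,228.8123 / (1,323.5333 × 1.057812) = 53.01870.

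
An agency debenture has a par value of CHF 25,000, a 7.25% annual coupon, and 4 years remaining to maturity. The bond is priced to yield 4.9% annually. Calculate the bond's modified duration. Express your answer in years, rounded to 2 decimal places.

3.46 years

Periodic yield y = 0.049. First find Macaulay duration:
  t   CF        PV=CF/(1+0.049)^t    t·PV
  1     1,812.50     1,727.8360     1,727.8360
  2     1,812.50     1,647.1268     3,294.2536
  3     1,812.50     1,570.1876     4,710.5629
  4    26,812.50    22,142.9437    88,571.7750
  Σ                 27,088.0942    98,304.4275
P = 27,088.0942; Macaulay duration = 98,304.4275 / 27,088.0942 = 3.62906 years.
Modified duration = D_Mac / (1 + y) = 3.62906 / 1.049 = 3.45955 years.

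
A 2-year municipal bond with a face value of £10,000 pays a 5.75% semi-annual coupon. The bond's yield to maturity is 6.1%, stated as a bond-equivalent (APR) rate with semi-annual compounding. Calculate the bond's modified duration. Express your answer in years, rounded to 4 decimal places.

1.8607 years

Periodic yield y = 0.0305. First find Macaulay duration:
  t   CF        PV=CF/(1+0.0305)^t    t·PV
  1       287.50       278.9908       278.9908
  2       287.50       270.7334       541.4668
  3       287.50       262.7204       788.1613
  4    10,287.50     9,122.5838    36,490.3354
  Σ                  9,935.0285    38,098.9543
P = 9,935.0285; Macaulay duration = 38,098.9543 / 9,935.0285 = 3.83481 half-year periods = 1.91741 years.
Modified duration = D_Mac / (1 + y) = 1.91741 / 1.0305 = 1.86066 years.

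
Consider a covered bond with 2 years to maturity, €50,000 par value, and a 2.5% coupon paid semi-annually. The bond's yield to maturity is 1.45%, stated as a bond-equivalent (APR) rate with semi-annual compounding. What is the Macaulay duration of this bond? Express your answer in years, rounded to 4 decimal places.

Periodic yield y = 0.00725. Discount each cash flow and weight by its period:
  t   CF        PV=CF/(1+0.00725)^t    t·PV
  1       625.00       620.5014       620.5014
  2       625.00       616.0351     1,232.0702
  3       625.00       611.6010     1,834.8030
  4    50,625.00    49,183.1038   196,732.4151
  Σ                 51,031.2412   200,419.7896
Price P = Σ PV = 51,031.2412.
Macaulay duration = Σ(t·PV) / P = 200,419.7896 / 51,031.2412 = 3.92739 half-year periods.
In years: 3.92739 / 2 = 1.96370 years.

1.9637 years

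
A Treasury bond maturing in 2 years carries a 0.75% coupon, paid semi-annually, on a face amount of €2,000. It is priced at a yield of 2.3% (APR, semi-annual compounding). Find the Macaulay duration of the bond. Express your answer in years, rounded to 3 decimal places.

Periodic yield y = 0.0115. Discount each cash flow and weight by its period:
  t   CF        PV=CF/(1+0.0115)^t    t·PV
  1         7.50         7.4147         7.4147
  2         7.50         7.3304        14.6609
  3         7.50         7.2471        21.7413
  4     2,007.50     1,917.7501     7,671.0002
  Σ                  1,939.7423     7,714.8171
Price P = Σ PV = 1,939.7423.
Macaulay duration = Σ(t·PV) / P = 7,714.8171 / 1,939.7423 = 3.97724 half-year periods.
In years: 3.97724 / 2 = 1.98862 years.

1.989 years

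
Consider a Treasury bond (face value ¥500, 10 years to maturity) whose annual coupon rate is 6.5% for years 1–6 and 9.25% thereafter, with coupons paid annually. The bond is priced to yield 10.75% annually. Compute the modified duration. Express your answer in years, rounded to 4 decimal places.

6.5981 years

Periodic yield y = 0.1075. First find Macaulay duration:
  t   CF        PV=CF/(1+0.1075)^t    t·PV
  1        32.50        29.3454        29.3454
  2        32.50        26.4970        52.9939
  3        32.50        23.9250        71.7750
  4        32.50        21.6027        86.4109
  5        32.50        19.5058        97.5292
  6        32.50        17.6125       105.6750
  7        46.25        22.6311       158.4177
  8        46.25        20.4344       163.4752
  9        46.25        18.4509       166.0583
  10      546.25       196.7678     1,967.6783
  Σ                    396.7726     2,899.3589
P = 396.7726; Macaulay duration = 2,899.3589 / 396.7726 = 7.30736 years.
Modified duration = D_Mac / (1 + y) = 7.30736 / 1.1075 = 6.59806 years.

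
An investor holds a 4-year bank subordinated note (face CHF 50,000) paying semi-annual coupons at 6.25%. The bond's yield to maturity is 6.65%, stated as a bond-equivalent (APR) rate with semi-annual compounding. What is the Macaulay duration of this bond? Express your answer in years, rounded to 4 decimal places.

Periodic yield y = 0.03325. Discount each cash flow and weight by its period:
  t   CF        PV=CF/(1+0.03325)^t    t·PV
  1     1,562.50     1,512.2187     1,512.2187
  2     1,562.50     1,463.5555     2,927.1110
  3     1,562.50     1,416.4583     4,249.3748
  4     1,562.50     1,370.8766     5,483.5065
  5     1,562.50     1,326.7618     6,633.8090
  6     1,562.50     1,284.0666     7,704.3995
  7     1,562.50     1,242.7453     8,699.2171
  8    51,562.50    39,690.8733   317,526.9862
  Σ                 49,307.5561   354,736.6227
Price P = Σ PV = 49,307.5561.
Macaulay duration = Σ(t·PV) / P = 354,736.6227 / 49,307.5561 = 7.19437 half-year periods.
In years: 7.19437 / 2 = 3.59718 years.

3.5972 years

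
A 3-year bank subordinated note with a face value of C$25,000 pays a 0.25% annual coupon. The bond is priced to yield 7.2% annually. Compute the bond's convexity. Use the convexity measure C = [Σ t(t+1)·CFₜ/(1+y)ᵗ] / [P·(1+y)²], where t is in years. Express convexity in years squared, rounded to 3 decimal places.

With y = 0.072:
  t   CF        PV=CF/(1+0.072)^t    t·PV        t(t+1)·PV
  1        62.50        58.3022        58.3022         116.6045
  2        62.50        54.3864       108.7728         326.3185
  3    25,062.50    20,344.1727    61,032.5181     244,130.0724
  Σ                 20,456.8614    61,199.5932     244,572.9954
P = 20,456.8614.
Convexity = Σ t(t+1)·PV / [P·(1+y)²] = 244,572.9954 / (20,456.8614 × 1.149184) = 10.40351.

10.404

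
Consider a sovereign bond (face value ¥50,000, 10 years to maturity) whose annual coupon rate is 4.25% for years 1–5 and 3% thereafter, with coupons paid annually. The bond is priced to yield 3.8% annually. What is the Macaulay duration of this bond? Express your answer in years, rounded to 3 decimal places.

8.407 years

Periodic yield y = 0.038. Discount each cash flow and weight by its year:
  t   CF        PV=CF/(1+0.038)^t    t·PV
  1     2,125.00     2,047.2062     2,047.2062
  2     2,125.00     1,972.2603     3,944.5206
  3     2,125.00     1,900.0581     5,700.1742
  4     2,125.00     1,830.4991     7,321.9964
  5     2,125.00     1,763.4866     8,817.4331
  6     1,500.00     1,199.2429     7,195.4571
  7     1,500.00     1,155.3399     8,087.3795
  8     1,500.00     1,113.0443     8,904.3540
  9     1,500.00     1,072.2970     9,650.6727
  10   51,500.00    35,467.7545   354,677.5452
  Σ                 49,521.1887   416,346.7389
Price P = Σ PV = 49,521.1887.
Macaulay duration = Σ(t·PV) / P = 416,346.7389 / 49,521.1887 = 8.40745 years.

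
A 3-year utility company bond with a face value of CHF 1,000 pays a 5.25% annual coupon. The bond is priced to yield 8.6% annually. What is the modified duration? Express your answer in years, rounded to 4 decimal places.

2.6203 years

Periodic yield y = 0.086. First find Macaulay duration:
  t   CF        PV=CF/(1+0.086)^t    t·PV
  1        52.50        48.3425        48.3425
  2        52.50        44.5143        89.0286
  3     1,052.50       821.7366     2,465.2098
  Σ                    914.5934     2,602.5810
P = 914.5934; Macaulay duration = 2,602.5810 / 914.5934 = 2.84562 years.
Modified duration = D_Mac / (1 + y) = 2.84562 / 1.086 = 2.62027 years.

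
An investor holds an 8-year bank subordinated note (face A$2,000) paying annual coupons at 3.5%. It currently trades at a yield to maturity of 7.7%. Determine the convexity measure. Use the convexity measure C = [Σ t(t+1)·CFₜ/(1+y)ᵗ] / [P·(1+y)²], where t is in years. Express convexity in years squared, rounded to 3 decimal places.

51.442

With y = 0.077:
  t   CF        PV=CF/(1+0.077)^t    t·PV        t(t+1)·PV
  1        70.00        64.9954        64.9954         129.9907
  2        70.00        60.3485       120.6970         362.0911
  3        70.00        56.0339       168.1017         672.4069
  4        70.00        52.0278       208.1111       1,040.5554
  5        70.00        48.3081       241.5403       1,449.2416
  6        70.00        44.8543       269.1256       1,883.8795
  7        70.00        41.6474       291.5319       2,332.2556
  8     2,070.00     1,143.5225     9,148.1801      82,333.6209
  Σ                  1,511.7378    10,512.2832      90,204.0417
P = 1,511.7378.
Convexity = Σ t(t+1)·PV / [P·(1+y)²] = 90,204.0417 / (1,511.7378 × 1.159929) = 51.44203.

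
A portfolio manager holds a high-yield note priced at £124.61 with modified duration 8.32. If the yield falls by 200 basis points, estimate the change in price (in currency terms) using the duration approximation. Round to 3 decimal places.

Duration approximation: ΔP/P ≈ -D_mod · Δy = -8.32 × (-0.02) = +0.166400.
ΔP ≈ 124.61 × (+0.166400) = +20.735104.

+£20.735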